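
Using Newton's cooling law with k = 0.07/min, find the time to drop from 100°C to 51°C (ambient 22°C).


From T(t) = T_a + (T₀ - T_a)e^(-kt), set T(t) = 51:
(51 - 22) / (100 - 22) = e^(-0.07t), so t = -ln(0.372)/0.07 ≈ 14.1 minutes.


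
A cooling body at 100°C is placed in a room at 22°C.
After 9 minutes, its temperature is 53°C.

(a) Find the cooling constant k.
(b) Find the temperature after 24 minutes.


Newton's law: T(t) = T_a + (T₀ - T_a)e^(-kt).
(a) Use T(9) = 53: (53 - 22)/(100 - 22) = e^(-k·9), so k = -ln(0.397)/9 ≈ 0.1025.
(b) Apply k to t = 24: T(24) = 22 + (78)e^(-2.461) ≈ 28.7°C.


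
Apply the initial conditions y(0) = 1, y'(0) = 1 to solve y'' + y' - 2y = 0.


Characteristic roots of r² + r - 2 = 0 are -2, 1.
General solution y = c₁ e^(-2x) + c₂ e^(x).
Apply y(0) = 1: c₁ + c₂ = 1. Apply y'(0) = 1: -2 c₁ + 1 c₂ = 1.
Solve: c₁ = 0, c₂ = 1.
Particular solution: y = 0e^(-2x) + e^(x).


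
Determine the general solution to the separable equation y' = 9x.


Integrate both sides with respect to x: y = ∫ 9x dx = (9/2)x^2 + C.


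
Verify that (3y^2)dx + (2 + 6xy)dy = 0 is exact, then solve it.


Check exactness: ∂M/∂y = 6y and ∂N/∂x = 6y; equal, so the equation is exact.
Integrate M with respect to x (treating y as constant): ∫M dx = 3xy^2 + h(y).
Differentiate w.r.t. y and set equal to N: the x-dependent terms already match, leaving h'(y) = 2. Integrate: h(y) = 2y.
So F(x,y) = 2y + 3xy^2.
General solution: 2y + 3xy^2 = C.


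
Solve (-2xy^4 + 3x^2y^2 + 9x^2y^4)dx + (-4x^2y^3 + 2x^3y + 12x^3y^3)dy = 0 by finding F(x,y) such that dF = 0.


Check exactness: ∂M/∂y = -8xy^3 + 6x^2y + 36x^2y^3 and ∂N/∂x = -8xy^3 + 6x^2y + 36x^2y^3; equal, so the equation is exact.
Integrate M with respect to x (treating y as constant): ∫M dx = -x^2y^4 + x^3y^2 + 3x^3y^4 + h(y).
Differentiate w.r.t. y and set equal to N: all terms match, so h'(y) = 0 and h is a constant absorbed into C.
General solution: -x^2y^4 + x^3y^2 + 3x^3y^4 = C.


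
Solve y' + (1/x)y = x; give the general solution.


P(x) = 1/x ⇒ μ = x^1.
(x^1 y)' = x^2 ⇒ x^1 y = x^3/(3) + C.
Solve for y: y = (1/3)x^2 + C/x^1.


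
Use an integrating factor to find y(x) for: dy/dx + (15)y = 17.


P(x) = 15, Q(x) = 17; integrating factor μ = e^(15x).
(μ y)' = 17e^(15x) ⇒ μ y = (17/15)e^(15x) + C.
Divide by μ: y = 17/15 + Ce^(-15x).


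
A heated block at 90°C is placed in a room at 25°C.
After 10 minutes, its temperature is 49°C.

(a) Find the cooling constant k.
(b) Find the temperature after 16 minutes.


Newton's law: T(t) = T_a + (T₀ - T_a)e^(-kt).
(a) Use T(10) = 49: (49 - 25)/(90 - 25) = e^(-k·10), so k = -ln(0.369)/10 ≈ 0.0996.
(b) Apply k to t = 16: T(16) = 25 + (65)e^(-1.594) ≈ 38.2°C.


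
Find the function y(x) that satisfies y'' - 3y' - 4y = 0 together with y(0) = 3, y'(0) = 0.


Characteristic roots of r² - 3r - 4 = 0 are 4, -1.
General solution y = c₁ e^(4x) + c₂ e^(-x).
Apply y(0) = 3: c₁ + c₂ = 3. Apply y'(0) = 0: 4 c₁ - 1 c₂ = 0.
Solve: c₁ = 3/5, c₂ = 12/5.
Particular solution: y = (3/5)e^(4x) + (12/5)e^(-x).


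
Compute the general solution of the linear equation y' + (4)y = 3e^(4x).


P(x) = 4 ⇒ μ = e^(4x).
(μ y)' = 3e^(8x) ⇒ μ y = (3/8)e^(8x) + C.
Divide by μ: y = (3/8)e^(4x) + Ce^(-4x).


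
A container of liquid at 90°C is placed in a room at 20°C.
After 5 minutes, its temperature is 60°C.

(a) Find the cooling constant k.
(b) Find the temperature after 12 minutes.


Newton's law: T(t) = T_a + (T₀ - T_a)e^(-kt).
(a) Use T(5) = 60: (60 - 20)/(90 - 20) = e^(-k·5), so k = -ln(0.571)/5 ≈ 0.1119.
(b) Apply k to t = 12: T(12) = 20 + (70)e^(-1.343) ≈ 38.3°C.


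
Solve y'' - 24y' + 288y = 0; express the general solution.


Characteristic equation: r² - 24r + 288 = 0.
Discriminant is negative; roots r = 12 ± 12i (complex conjugate pair).
General solution uses e^(α x)(C₁ cos(β x) + C₂ sin(β x)): y = e^(12x)(C₁cos(12x) + C₂sin(12x)).


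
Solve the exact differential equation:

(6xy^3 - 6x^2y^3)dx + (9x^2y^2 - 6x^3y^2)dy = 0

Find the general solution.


Check exactness: ∂M/∂y = 18xy^2 - 18x^2y^2 and ∂N/∂x = 18xy^2 - 18x^2y^2; equal, so the equation is exact.
Integrate M with respect to x (treating y as constant): ∫M dx = 3x^2y^3 - 2x^3y^3 + h(y).
Differentiate w.r.t. y and set equal to N: all terms match, so h'(y) = 0 and h is a constant absorbed into C.
General solution: 3x^2y^3 - 2x^3y^3 = C.


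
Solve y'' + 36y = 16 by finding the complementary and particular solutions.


Homogeneous part: r² + 36 = 0 ⇒ r = ±6i, so y_h = C₁cos(6x) + C₂sin(6x).
Try constant y_p = A; plug in: 36A = 16 ⇒ A = 4/9.
General solution: y = C₁cos(6x) + C₂sin(6x) + 4/9.


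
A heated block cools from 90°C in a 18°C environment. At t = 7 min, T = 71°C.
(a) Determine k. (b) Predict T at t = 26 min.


Newton's law: T(t) = T_a + (T₀ - T_a)e^(-kt).
(a) Use T(7) = 71: (71 - 18)/(90 - 18) = e^(-k·7), so k = -ln(0.736)/7 ≈ 0.0438.
(b) Apply k to t = 26: T(26) = 18 + (72)e^(-1.138) ≈ 41.1°C.


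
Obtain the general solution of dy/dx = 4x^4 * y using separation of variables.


Separate variables: dy/y = 4x^4 dx.
Integrate: ln|y| = (4/5)x^5 + C₀.
Exponentiate: y = Ce^((4/5)x^5).


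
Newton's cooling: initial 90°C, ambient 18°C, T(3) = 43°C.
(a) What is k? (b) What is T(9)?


Newton's law: T(t) = T_a + (T₀ - T_a)e^(-kt).
(a) Use T(3) = 43: (43 - 18)/(90 - 18) = e^(-k·3), so k = -ln(0.347)/3 ≈ 0.3526.
(b) Apply k to t = 9: T(9) = 18 + (72)e^(-3.173) ≈ 21.0°C.


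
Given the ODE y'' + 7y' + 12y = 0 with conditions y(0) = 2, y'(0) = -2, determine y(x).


Characteristic roots of r² + 7r + 12 = 0 are -3, -4.
General solution y = c₁ e^(-3x) + c₂ e^(-4x).
Apply y(0) = 2: c₁ + c₂ = 2. Apply y'(0) = -2: -3 c₁ - 4 c₂ = -2.
Solve: c₁ = 6, c₂ = -4.
Particular solution: y = 6e^(-3x) - 4e^(-4x).


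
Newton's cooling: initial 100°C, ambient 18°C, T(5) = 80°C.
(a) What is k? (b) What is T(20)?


Newton's law: T(t) = T_a + (T₀ - T_a)e^(-kt).
(a) Use T(5) = 80: (80 - 18)/(100 - 18) = e^(-k·5), so k = -ln(0.756)/5 ≈ 0.0559.
(b) Apply k to t = 20: T(20) = 18 + (82)e^(-1.118) ≈ 44.8°C.


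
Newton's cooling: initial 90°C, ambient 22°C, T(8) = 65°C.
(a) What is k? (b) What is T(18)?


Newton's law: T(t) = T_a + (T₀ - T_a)e^(-kt).
(a) Use T(8) = 65: (65 - 22)/(90 - 22) = e^(-k·8), so k = -ln(0.632)/8 ≈ 0.0573.
(b) Apply k to t = 18: T(18) = 22 + (68)e^(-1.031) ≈ 46.2°C.


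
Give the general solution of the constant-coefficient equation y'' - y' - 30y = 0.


Characteristic equation: r² - r - 30 = 0.
Factor: (r - 6)(r + 5) = 0 ⇒ r = 6, -5 (distinct real).
General solution: y = C₁e^(6x) + C₂e^(-5x).


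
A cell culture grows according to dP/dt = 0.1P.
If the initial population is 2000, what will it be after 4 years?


The ODE dP/dt = 0.1P has solution P(t) = P(0)e^(0.1t).
Substitute P(0) = 2000 and t = 4: P(4) = 2000 e^(0.40) ≈ 2984.


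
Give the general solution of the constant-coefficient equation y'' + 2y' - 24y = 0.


Characteristic equation: r² + 2r - 24 = 0.
Factor: (r - 4)(r + 6) = 0 ⇒ r = 4, -6 (distinct real).
General solution: y = C₁e^(4x) + C₂e^(-6x).


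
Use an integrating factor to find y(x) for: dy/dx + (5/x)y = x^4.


P(x) = 5/x ⇒ μ = x^5.
(x^5 y)' = x^5·x^4 = x^9.
Integrate: x^5 y = x^10/(10) + C.
Solve for y: y = (1/10)x^5 + C/x^5.


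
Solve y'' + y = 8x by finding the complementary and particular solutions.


Homogeneous: r² + 1 = 0 ⇒ r = ±1i, y_h = C₁cos(x) + C₂sin(x).
Polynomial forcing; try y_p = Ax + B. Then y_p'' + 1 y_p = 1(Ax + B) = 8x, so B = 0 and A = 8.
General solution: y = C₁cos(x) + C₂sin(x) + 8x.


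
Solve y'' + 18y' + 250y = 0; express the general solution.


Characteristic equation: r² + 18r + 250 = 0.
Discriminant is negative; roots r = -9 ± 13i (complex conjugate pair).
General solution uses e^(α x)(C₁ cos(β x) + C₂ sin(β x)): y = e^(-9x)(C₁cos(13x) + C₂sin(13x)).


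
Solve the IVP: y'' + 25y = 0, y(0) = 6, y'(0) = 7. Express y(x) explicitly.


Characteristic roots of r² + 25 = 0 are ±5i, so y = C₁cos(5x) + C₂sin(5x).
Apply y(0) = 6: C₁ = 6. Differentiate and apply y'(0) = 7: 5·C₂ = 7, so C₂ = 7/5.
Particular solution: y = 6cos(5x) + (7/5)sin(5x).


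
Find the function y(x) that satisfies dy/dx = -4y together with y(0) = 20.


General solution of y' = -4y is y = Ce^(-4x).
Apply y(0) = 20: C = 20.
Particular solution: y = 20e^(-4x).


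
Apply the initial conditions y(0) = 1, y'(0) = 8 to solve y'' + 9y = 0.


Characteristic roots of r² + 9 = 0 are ±3i, so y = C₁cos(3x) + C₂sin(3x).
Apply y(0) = 1: C₁ = 1. Differentiate and apply y'(0) = 8: 3·C₂ = 8, so C₂ = 8/3.
Particular solution: y = cos(3x) + (8/3)sin(3x).


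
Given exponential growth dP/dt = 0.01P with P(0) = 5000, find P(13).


The ODE dP/dt = 0.01P has solution P(t) = P(0)e^(0.01t).
Substitute P(0) = 5000 and t = 13: P(13) = 5000 e^(0.13) ≈ 5694.


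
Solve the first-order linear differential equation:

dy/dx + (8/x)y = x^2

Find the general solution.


P(x) = 8/x ⇒ μ = x^8.
(x^8 y)' = x^10 ⇒ x^8 y = x^11/(11) + C.
Solve for y: y = (1/11)x^3 + C/x^8.


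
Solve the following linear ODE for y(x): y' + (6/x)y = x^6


P(x) = 6/x ⇒ μ = x^6.
(x^6 y)' = x^6·x^6 = x^12.
Integrate: x^6 y = x^13/(13) + C.
Solve for y: y = (1/13)x^7 + C/x^6.


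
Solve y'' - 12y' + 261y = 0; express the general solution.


Characteristic equation: r² - 12r + 261 = 0.
Discriminant is negative; roots r = 6 ± 15i (complex conjugate pair).
General solution uses e^(α x)(C₁ cos(β x) + C₂ sin(β x)): y = e^(6x)(C₁cos(15x) + C₂sin(15x)).


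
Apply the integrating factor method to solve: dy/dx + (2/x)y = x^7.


P(x) = 2/x ⇒ μ = x^2.
(x^2 y)' = x^9 ⇒ x^2 y = x^10/(10) + C.
Solve for y: y = (1/10)x^8 + C/x^2.


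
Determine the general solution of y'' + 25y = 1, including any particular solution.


Homogeneous part: r² + 25 = 0 ⇒ r = ±5i, so y_h = C₁cos(5x) + C₂sin(5x).
Try constant y_p = A; plug in: 25A = 1 ⇒ A = 1/25.
General solution: y = C₁cos(5x) + C₂sin(5x) + 1/25.


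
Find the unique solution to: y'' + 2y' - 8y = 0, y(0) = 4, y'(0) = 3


Characteristic roots of r² + 2r - 8 = 0 are -4, 2.
General solution y = c₁ e^(-4x) + c₂ e^(2x).
Apply y(0) = 4: c₁ + c₂ = 4. Apply y'(0) = 3: -4 c₁ + 2 c₂ = 3.
Solve: c₁ = 5/6, c₂ = 19/6.
Particular solution: y = (5/6)e^(-4x) + (19/6)e^(2x).


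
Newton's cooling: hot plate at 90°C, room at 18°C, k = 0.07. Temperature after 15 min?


Newton's law: dT/dt = -k(T - T_a) has solution T(t) = T_a + (T₀ - T_a)e^(-kt).
Plug in T_a = 18, T₀ = 90, k = 0.07, t = 15: T(15) = 18 + (72)e^(-1.05) ≈ 43.2°C.


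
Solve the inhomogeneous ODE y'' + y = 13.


Homogeneous part: r² + 1 = 0 ⇒ r = ±1i, so y_h = C₁cos(x) + C₂sin(x).
Try constant y_p = A; plug in: 1A = 13 ⇒ A = 13.
General solution: y = C₁cos(x) + C₂sin(x) + 13.


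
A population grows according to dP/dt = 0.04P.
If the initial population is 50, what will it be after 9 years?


The ODE dP/dt = 0.04P has solution P(t) = P(0)e^(0.04t).
Substitute P(0) = 50 and t = 9: P(9) = 50 e^(0.36) ≈ 72.


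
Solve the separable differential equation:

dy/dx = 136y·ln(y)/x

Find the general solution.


Separate: dy/[y ln(y)] = 136 dx/x.
Substitute u = ln(y): du/u = 136 dx/x.
Integrate: ln|ln(y)| = 136ln|x| + C₀, hence ln(y) = C·x^136.


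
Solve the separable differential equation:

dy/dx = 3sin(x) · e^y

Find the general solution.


Separate: e^(-y) dy = 3sin(x) dx.
Integrate: -e^(-y) = -3cos(x) + C₀.
Rearrange: e^(-y) = 3cos(x) + C.


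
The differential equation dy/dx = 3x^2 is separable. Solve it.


Integrate both sides with respect to x: y = ∫ 3x^2 dx = x^3 + C.


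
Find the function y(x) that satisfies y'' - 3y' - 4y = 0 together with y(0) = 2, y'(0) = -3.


Characteristic roots of r² - 3r - 4 = 0 are 4, -1.
General solution y = c₁ e^(4x) + c₂ e^(-x).
Apply y(0) = 2: c₁ + c₂ = 2. Apply y'(0) = -3: 4 c₁ - 1 c₂ = -3.
Solve: c₁ = -1/5, c₂ = 11/5.
Particular solution: y = -(1/5)e^(4x) + (11/5)e^(-x).


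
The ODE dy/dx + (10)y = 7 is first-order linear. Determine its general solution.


P(x) = 10, Q(x) = 7; integrating factor μ = e^(10x).
(μ y)' = 7e^(10x) ⇒ μ y = (7/10)e^(10x) + C.
Divide by μ: y = 7/10 + Ce^(-10x).


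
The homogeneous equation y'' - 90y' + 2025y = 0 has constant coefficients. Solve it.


Characteristic equation: r² - 90r + 2025 = 0, i.e. (r - 45)² = 0.
Repeated root r = 45; include an x factor for the second linearly independent solution.
General solution: y = (C₁ + C₂x)e^(45x).


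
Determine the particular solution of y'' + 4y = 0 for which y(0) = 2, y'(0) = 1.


Characteristic roots of r² + 4 = 0 are ±2i, so y = C₁cos(2x) + C₂sin(2x).
Apply y(0) = 2: C₁ = 2. Differentiate and apply y'(0) = 1: 2·C₂ = 1, so C₂ = 1/2.
Particular solution: y = 2cos(2x) + (1/2)sin(2x).


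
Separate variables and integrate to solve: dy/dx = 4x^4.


Integrate both sides with respect to x: y = ∫ 4x^4 dx = (4/5)x^5 + C.


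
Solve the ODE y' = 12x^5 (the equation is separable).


Integrate both sides with respect to x: y = ∫ 12x^5 dx = 2x^6 + C.


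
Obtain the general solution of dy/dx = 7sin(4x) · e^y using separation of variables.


Separate: e^(-y) dy = 7sin(4x) dx.
Integrate: -e^(-y) = -(7/4)cos(4x) + C₀.
Rearrange: e^(-y) = (7/4)cos(4x) + C.


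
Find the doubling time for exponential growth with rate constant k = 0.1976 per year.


Exponential growth: P(t) = P₀ e^(0.1976t). Set P(t)/P₀ = 2: e^(0.1976t) = 2.
Solve: t = ln(2)/0.1976 ≈ 3.51 years.


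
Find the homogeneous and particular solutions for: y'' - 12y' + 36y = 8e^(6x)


Characteristic polynomial (r - 6)² = 0; repeated root r = 6.
y_h = (C₁ + C₂x)e^(6x). Forcing matches the repeated root (resonance), so try y_p = Ax² e^(6x).
Substitute and solve for A: 2A = 8, so A = 4.
General solution: y = (C₁ + C₂x + 4x²)e^(6x).


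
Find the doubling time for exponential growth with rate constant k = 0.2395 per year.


Exponential growth: P(t) = P₀ e^(0.2395t). Set P(t)/P₀ = 2: e^(0.2395t) = 2.
Solve: t = ln(2)/0.2395 ≈ 2.89 years.


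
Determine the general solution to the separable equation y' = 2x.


Integrate both sides with respect to x: y = ∫ 2x dx = x^2 + C.


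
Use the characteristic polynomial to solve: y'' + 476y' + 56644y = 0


Characteristic equation: r² + 476r + 56644 = 0, i.e. (r + 238)² = 0.
Repeated root r = -238; include an x factor for the second linearly independent solution.
General solution: y = (C₁ + C₂x)e^(-238x).


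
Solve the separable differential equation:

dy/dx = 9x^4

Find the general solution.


Integrate both sides with respect to x: y = ∫ 9x^4 dx = (9/5)x^5 + C.


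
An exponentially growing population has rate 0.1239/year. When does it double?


Exponential growth: P(t) = P₀ e^(0.1239t). Set P(t)/P₀ = 2: e^(0.1239t) = 2.
Solve: t = ln(2)/0.1239 ≈ 5.59 years.


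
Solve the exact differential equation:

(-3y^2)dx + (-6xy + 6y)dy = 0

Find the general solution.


Check exactness: ∂M/∂y = -6y and ∂N/∂x = -6y; equal, so the equation is exact.
Integrate M with respect to x (treating y as constant): ∫M dx = -3xy^2 + h(y).
Differentiate w.r.t. y and set equal to N: the x-dependent terms already match, leaving h'(y) = 6y. Integrate: h(y) = 3y^2.
So F(x,y) = -3xy^2 + 3y^2.
General solution: -3xy^2 + 3y^2 = C.


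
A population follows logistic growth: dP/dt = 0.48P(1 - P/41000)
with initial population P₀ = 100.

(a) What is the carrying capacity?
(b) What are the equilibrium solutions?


Logistic ODE dP/dt = 0.48P(1 - P/41000) has equilibria where dP/dt = 0, i.e. P = 0 or P = 41000.
The coefficient (1 - P/K) = 0 when P = K, identifying K = 41000 as the carrying capacity.
(a) K = 41000; (b) equilibria P = 0 and P = 41000.


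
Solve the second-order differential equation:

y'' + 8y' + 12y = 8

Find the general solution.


Characteristic roots of r² + 8r + 12 = 0 are -2, -6.
y_h = C₁e^(-2x) + C₂e^(-6x).
Constant forcing; try y_p = A. Then 12A = 8 ⇒ A = 2/3.
General solution: y = C₁e^(-2x) + C₂e^(-6x) + 2/3.


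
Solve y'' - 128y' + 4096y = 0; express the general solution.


Characteristic equation: r² - 128r + 4096 = 0, i.e. (r - 64)² = 0.
Repeated root r = 64; include an x factor for the second linearly independent solution.
General solution: y = (C₁ + C₂x)e^(64x).


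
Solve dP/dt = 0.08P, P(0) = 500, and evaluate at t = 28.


The ODE dP/dt = 0.08P has solution P(t) = P(0)e^(0.08t).
Substitute P(0) = 500 and t = 28: P(28) = 500 e^(2.24) ≈ 4697.


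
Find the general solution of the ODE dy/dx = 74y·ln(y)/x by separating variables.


Separate: dy/[y ln(y)] = 74 dx/x.
Substitute u = ln(y): du/u = 74 dx/x.
Integrate: ln|ln(y)| = 74ln|x| + C₀, hence ln(y) = C·x^74.


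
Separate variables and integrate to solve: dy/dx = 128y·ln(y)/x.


Separate: dy/[y ln(y)] = 128 dx/x.
Substitute u = ln(y): du/u = 128 dx/x.
Integrate: ln|ln(y)| = 128ln|x| + C₀, hence ln(y) = C·x^128.


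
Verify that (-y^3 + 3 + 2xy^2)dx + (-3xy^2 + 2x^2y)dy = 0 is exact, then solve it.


Check exactness: ∂M/∂y = -3y^2 + 4xy and ∂N/∂x = -3y^2 + 4xy; equal, so the equation is exact.
Integrate M with respect to x (treating y as constant): ∫M dx = -xy^3 + 3x + x^2y^2 + h(y).
Differentiate w.r.t. y and set equal to N: all terms match, so h'(y) = 0 and h is a constant absorbed into C.
General solution: -xy^3 + 3x + x^2y^2 = C.


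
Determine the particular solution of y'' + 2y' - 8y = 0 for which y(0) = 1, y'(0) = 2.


Characteristic roots of r² + 2r - 8 = 0 are -4, 2.
General solution y = c₁ e^(-4x) + c₂ e^(2x).
Apply y(0) = 1: c₁ + c₂ = 1. Apply y'(0) = 2: -4 c₁ + 2 c₂ = 2.
Solve: c₁ = 0, c₂ = 1.
Particular solution: y = 0e^(-4x) + e^(2x).


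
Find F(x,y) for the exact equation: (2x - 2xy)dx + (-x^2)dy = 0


Check exactness: ∂M/∂y = -2x and ∂N/∂x = -2x; equal, so the equation is exact.
Integrate M with respect to x (treating y as constant): ∫M dx = x^2 - x^2y + h(y).
Differentiate w.r.t. y and set equal to N: all terms match, so h'(y) = 0 and h is a constant absorbed into C.
General solution: x^2 - x^2y = C.


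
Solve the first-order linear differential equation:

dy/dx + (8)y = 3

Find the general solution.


P(x) = 8, Q(x) = 3; integrating factor μ = e^(8x).
(μ y)' = 3e^(8x) ⇒ μ y = (3/8)e^(8x) + C.
Divide by μ: y = 3/8 + Ce^(-8x).


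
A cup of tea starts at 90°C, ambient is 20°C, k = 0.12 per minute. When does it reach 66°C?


From T(t) = T_a + (T₀ - T_a)e^(-kt), set T(t) = 66:
(66 - 20) / (90 - 20) = e^(-0.12t), so t = -ln(0.657)/0.12 ≈ 3.5 minutes.


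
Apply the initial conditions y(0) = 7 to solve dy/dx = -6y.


General solution of y' = -6y is y = Ce^(-6x).
Apply y(0) = 7: C = 7.
Particular solution: y = 7e^(-6x).


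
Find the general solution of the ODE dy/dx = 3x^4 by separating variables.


Integrate both sides with respect to x: y = ∫ 3x^4 dx = (3/5)x^5 + C.


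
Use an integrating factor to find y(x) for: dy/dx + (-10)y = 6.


P(x) = -10 ⇒ μ = e^(-10x).
(μ y)' = 6e^(-10x) ⇒ μ y = -(3/5)e^(-10x) + C.
Divide by μ: y = -3/5 + Ce^(10x).


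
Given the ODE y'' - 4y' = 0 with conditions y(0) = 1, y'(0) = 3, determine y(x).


Characteristic roots of r² - 4r = 0 are 0, 4.
General solution y = c₁ + c₂ e^(4x).
Apply y(0) = 1: c₁ + c₂ = 1. Apply y'(0) = 3: 0 c₁ + 4 c₂ = 3.
Solve: c₁ = 1/4, c₂ = 3/4.
Particular solution: y = 1/4 + (3/4)e^(4x).


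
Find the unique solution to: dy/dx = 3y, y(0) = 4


General solution of y' = 3y is y = Ce^(3x).
Apply y(0) = 4: C = 4.
Particular solution: y = 4e^(3x).


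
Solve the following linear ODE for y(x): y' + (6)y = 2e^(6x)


P(x) = 6 ⇒ μ = e^(6x).
(μ y)' = 2e^(12x) ⇒ μ y = (2/12)e^(12x) + C.
Divide by μ: y = (1/6)e^(6x) + Ce^(-6x).


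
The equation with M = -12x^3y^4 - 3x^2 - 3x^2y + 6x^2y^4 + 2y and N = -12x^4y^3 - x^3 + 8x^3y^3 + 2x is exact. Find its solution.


Check exactness: ∂M/∂y = -48x^3y^3 - 3x^2 + 24x^2y^3 + 2 and ∂N/∂x = -48x^3y^3 - 3x^2 + 24x^2y^3 + 2; equal, so the equation is exact.
Integrate M with respect to x (treating y as constant): ∫M dx = -3x^4y^4 - x^3 - x^3y + 2x^3y^4 + 2xy + h(y).
Differentiate w.r.t. y and set equal to N: all terms match, so h'(y) = 0 and h is a constant absorbed into C.
General solution: -3x^4y^4 - x^3 - x^3y + 2x^3y^4 + 2xy = C.


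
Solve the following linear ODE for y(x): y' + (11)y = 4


P(x) = 11, Q(x) = 4; integrating factor μ = e^(11x).
(μ y)' = 4e^(11x) ⇒ μ y = (4/11)e^(11x) + C.
Divide by μ: y = 4/11 + Ce^(-11x).


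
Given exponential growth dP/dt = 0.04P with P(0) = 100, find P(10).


The ODE dP/dt = 0.04P has solution P(t) = P(0)e^(0.04t).
Substitute P(0) = 100 and t = 10: P(10) = 100 e^(0.40) ≈ 149.


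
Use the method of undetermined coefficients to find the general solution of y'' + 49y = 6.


Homogeneous part: r² + 49 = 0 ⇒ r = ±7i, so y_h = C₁cos(7x) + C₂sin(7x).
Try constant y_p = A; plug in: 49A = 6 ⇒ A = 6/49.
General solution: y = C₁cos(7x) + C₂sin(7x) + 6/49.


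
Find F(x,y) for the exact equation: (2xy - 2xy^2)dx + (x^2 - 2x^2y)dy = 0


Check exactness: ∂M/∂y = 2x - 4xy and ∂N/∂x = 2x - 4xy; equal, so the equation is exact.
Integrate M with respect to x (treating y as constant): ∫M dx = x^2y - x^2y^2 + h(y).
Differentiate w.r.t. y and set equal to N: all terms match, so h'(y) = 0 and h is a constant absorbed into C.
General solution: x^2y - x^2y^2 = C.


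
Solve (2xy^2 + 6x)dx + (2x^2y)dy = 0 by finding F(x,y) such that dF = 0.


Check exactness: ∂M/∂y = 4xy and ∂N/∂x = 4xy; equal, so the equation is exact.
Integrate M with respect to x (treating y as constant): ∫M dx = x^2y^2 + 3x^2 + h(y).
Differentiate w.r.t. y and set equal to N: all terms match, so h'(y) = 0 and h is a constant absorbed into C.
General solution: x^2y^2 + 3x^2 = C.


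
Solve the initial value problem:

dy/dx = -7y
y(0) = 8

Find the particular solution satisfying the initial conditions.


General solution of y' = -7y is y = Ce^(-7x).
Apply y(0) = 8: C = 8.
Particular solution: y = 8e^(-7x).


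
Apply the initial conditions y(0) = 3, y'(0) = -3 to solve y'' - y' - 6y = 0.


Characteristic roots of r² - r - 6 = 0 are 3, -2.
General solution y = c₁ e^(3x) + c₂ e^(-2x).
Apply y(0) = 3: c₁ + c₂ = 3. Apply y'(0) = -3: 3 c₁ - 2 c₂ = -3.
Solve: c₁ = 3/5, c₂ = 12/5.
Particular solution: y = (3/5)e^(3x) + (12/5)e^(-2x).


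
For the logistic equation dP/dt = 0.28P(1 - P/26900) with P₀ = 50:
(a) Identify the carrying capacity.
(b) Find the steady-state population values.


Logistic ODE dP/dt = 0.28P(1 - P/26900) has equilibria where dP/dt = 0, i.e. P = 0 or P = 26900.
The coefficient (1 - P/K) = 0 when P = K, identifying K = 26900 as the carrying capacity.
(a) K = 26900; (b) equilibria P = 0 and P = 26900.


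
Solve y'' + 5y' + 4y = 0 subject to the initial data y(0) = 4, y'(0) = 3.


Characteristic roots of r² + 5r + 4 = 0 are -1, -4.
General solution y = c₁ e^(-x) + c₂ e^(-4x).
Apply y(0) = 4: c₁ + c₂ = 4. Apply y'(0) = 3: -1 c₁ - 4 c₂ = 3.
Solve: c₁ = 19/3, c₂ = -7/3.
Particular solution: y = (19/3)e^(-x) - (7/3)e^(-4x).


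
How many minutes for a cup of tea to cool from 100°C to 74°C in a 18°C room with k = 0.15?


From T(t) = T_a + (T₀ - T_a)e^(-kt), set T(t) = 74:
(74 - 18) / (100 - 18) = e^(-0.15t), so t = -ln(0.683)/0.15 ≈ 2.5 minutes.


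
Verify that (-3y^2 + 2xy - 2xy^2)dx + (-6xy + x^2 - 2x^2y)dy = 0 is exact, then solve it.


Check exactness: ∂M/∂y = -6y + 2x - 4xy and ∂N/∂x = -6y + 2x - 4xy; equal, so the equation is exact.
Integrate M with respect to x (treating y as constant): ∫M dx = -3xy^2 + x^2y - x^2y^2 + h(y).
Differentiate w.r.t. y and set equal to N: all terms match, so h'(y) = 0 and h is a constant absorbed into C.
General solution: -3xy^2 + x^2y - x^2y^2 = C.


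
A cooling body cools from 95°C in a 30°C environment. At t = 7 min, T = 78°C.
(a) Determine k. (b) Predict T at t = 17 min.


Newton's law: T(t) = T_a + (T₀ - T_a)e^(-kt).
(a) Use T(7) = 78: (78 - 30)/(95 - 30) = e^(-k·7), so k = -ln(0.738)/7 ≈ 0.0433.
(b) Apply k to t = 17: T(17) = 30 + (65)e^(-0.736) ≈ 61.1°C.


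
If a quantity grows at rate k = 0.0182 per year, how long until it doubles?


Exponential growth: P(t) = P₀ e^(0.0182t). Set P(t)/P₀ = 2: e^(0.0182t) = 2.
Solve: t = ln(2)/0.0182 ≈ 38.09 years.


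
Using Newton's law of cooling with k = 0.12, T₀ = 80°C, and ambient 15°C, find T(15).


Newton's law: dT/dt = -k(T - T_a) has solution T(t) = T_a + (T₀ - T_a)e^(-kt).
Plug in T_a = 15, T₀ = 80, k = 0.12, t = 15: T(15) = 15 + (65)e^(-1.80) ≈ 25.7°C.


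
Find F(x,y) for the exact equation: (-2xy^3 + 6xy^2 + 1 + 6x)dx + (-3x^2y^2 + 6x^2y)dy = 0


Check exactness: ∂M/∂y = -6xy^2 + 12xy and ∂N/∂x = -6xy^2 + 12xy; equal, so the equation is exact.
Integrate M with respect to x (treating y as constant): ∫M dx = -x^2y^3 + 3x^2y^2 + x + 3x^2 + h(y).
Differentiate w.r.t. y and set equal to N: all terms match, so h'(y) = 0 and h is a constant absorbed into C.
General solution: -x^2y^3 + 3x^2y^2 + x + 3x^2 = C.


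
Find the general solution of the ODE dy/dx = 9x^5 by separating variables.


Integrate both sides with respect to x: y = ∫ 9x^5 dx = (3/2)x^6 + C.


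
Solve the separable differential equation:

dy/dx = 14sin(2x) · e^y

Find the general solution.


Separate: e^(-y) dy = 14sin(2x) dx.
Integrate: -e^(-y) = -7cos(2x) + C₀.
Rearrange: e^(-y) = 7cos(2x) + C.


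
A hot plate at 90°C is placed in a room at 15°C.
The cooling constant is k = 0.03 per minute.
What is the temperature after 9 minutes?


Newton's law: dT/dt = -k(T - T_a) has solution T(t) = T_a + (T₀ - T_a)e^(-kt).
Plug in T_a = 15, T₀ = 90, k = 0.03, t = 9: T(9) = 15 + (75)e^(-0.27) ≈ 72.3°C.


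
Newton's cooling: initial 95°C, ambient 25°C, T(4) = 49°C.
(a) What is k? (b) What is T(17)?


Newton's law: T(t) = T_a + (T₀ - T_a)e^(-kt).
(a) Use T(4) = 49: (49 - 25)/(95 - 25) = e^(-k·4), so k = -ln(0.343)/4 ≈ 0.2676.
(b) Apply k to t = 17: T(17) = 25 + (70)e^(-4.549) ≈ 25.7°C.


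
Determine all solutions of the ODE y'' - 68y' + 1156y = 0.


Characteristic equation: r² - 68r + 1156 = 0, i.e. (r - 34)² = 0.
Repeated root r = 34; include an x factor for the second linearly independent solution.
General solution: y = (C₁ + C₂x)e^(34x).


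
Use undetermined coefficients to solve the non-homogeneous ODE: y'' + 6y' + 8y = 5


Characteristic roots of r² + 6r + 8 = 0 are -2, -4.
y_h = C₁e^(-2x) + C₂e^(-4x).
Constant forcing; try y_p = A. Then 8A = 5 ⇒ A = 5/8.
General solution: y = C₁e^(-2x) + C₂e^(-4x) + 5/8.


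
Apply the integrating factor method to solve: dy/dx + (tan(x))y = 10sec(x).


P(x) = tan(x) ⇒ μ = e^(∫tan(x)dx) = sec(x).
(sec(x) y)' = 10sec²(x) ⇒ sec(x) y = 10tan(x) + C.
Multiply by cos(x): y = 10sin(x) + C·cos(x).


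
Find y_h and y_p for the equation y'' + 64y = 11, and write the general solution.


Homogeneous part: r² + 64 = 0 ⇒ r = ±8i, so y_h = C₁cos(8x) + C₂sin(8x).
Try constant y_p = A; plug in: 64A = 11 ⇒ A = 11/64.
General solution: y = C₁cos(8x) + C₂sin(8x) + 11/64.


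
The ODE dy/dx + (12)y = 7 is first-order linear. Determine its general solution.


P(x) = 12, Q(x) = 7; integrating factor μ = e^(12x).
(μ y)' = 7e^(12x) ⇒ μ y = (7/12)e^(12x) + C.
Divide by μ: y = 7/12 + Ce^(-12x).


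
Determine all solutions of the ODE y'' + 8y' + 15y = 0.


Characteristic equation: r² + 8r + 15 = 0.
Factor: (r + 5)(r + 3) = 0 ⇒ r = -5, -3 (distinct real).
General solution: y = C₁e^(-5x) + C₂e^(-3x).


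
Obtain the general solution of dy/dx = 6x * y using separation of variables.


Separate variables: dy/y = 6x dx.
Integrate: ln|y| = 3x^2 + C₀.
Exponentiate: y = Ce^(3x^2).


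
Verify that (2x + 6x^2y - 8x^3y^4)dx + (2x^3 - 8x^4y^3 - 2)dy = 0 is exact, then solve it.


Check exactness: ∂M/∂y = 6x^2 - 32x^3y^3 and ∂N/∂x = 6x^2 - 32x^3y^3; equal, so the equation is exact.
Integrate M with respect to x (treating y as constant): ∫M dx = x^2 + 2x^3y - 2x^4y^4 + h(y).
Differentiate w.r.t. y and set equal to N: the x-dependent terms already match, leaving h'(y) = -2. Integrate: h(y) = -2y.
So F(x,y) = x^2 + 2x^3y - 2x^4y^4 - 2y.
General solution: x^2 + 2x^3y - 2x^4y^4 - 2y = C.


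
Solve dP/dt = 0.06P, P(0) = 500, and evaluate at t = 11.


The ODE dP/dt = 0.06P has solution P(t) = P(0)e^(0.06t).
Substitute P(0) = 500 and t = 11: P(11) = 500 e^(0.66) ≈ 967.


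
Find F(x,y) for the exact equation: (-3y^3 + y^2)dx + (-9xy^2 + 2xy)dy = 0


Check exactness: ∂M/∂y = -9y^2 + 2y and ∂N/∂x = -9y^2 + 2y; equal, so the equation is exact.
Integrate M with respect to x (treating y as constant): ∫M dx = -3xy^3 + xy^2 + h(y).
Differentiate w.r.t. y and set equal to N: all terms match, so h'(y) = 0 and h is a constant absorbed into C.
General solution: -3xy^3 + xy^2 = C.


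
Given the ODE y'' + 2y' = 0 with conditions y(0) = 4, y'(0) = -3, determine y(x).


Characteristic roots of r² + 2r = 0 are 0, -2.
General solution y = c₁ + c₂ e^(-2x).
Apply y(0) = 4: c₁ + c₂ = 4. Apply y'(0) = -3: 0 c₁ - 2 c₂ = -3.
Solve: c₁ = 5/2, c₂ = 3/2.
Particular solution: y = 5/2 + (3/2)e^(-2x).


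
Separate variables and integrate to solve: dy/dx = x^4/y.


Separate variables: y dy = x^4 dx.
Integrate both sides: y²/2 = (1/5)x^5 + C₀.
Multiply by 2: y² = (2/5)x^5 + C.


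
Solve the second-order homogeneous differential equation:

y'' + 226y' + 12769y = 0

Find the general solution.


Characteristic equation: r² + 226r + 12769 = 0, i.e. (r + 113)² = 0.
Repeated root r = -113; include an x factor for the second linearly independent solution.
General solution: y = (C₁ + C₂x)e^(-113x).


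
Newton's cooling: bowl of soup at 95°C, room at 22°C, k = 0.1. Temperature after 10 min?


Newton's law: dT/dt = -k(T - T_a) has solution T(t) = T_a + (T₀ - T_a)e^(-kt).
Plug in T_a = 22, T₀ = 95, k = 0.1, t = 10: T(10) = 22 + (73)e^(-1.00) ≈ 48.9°C.


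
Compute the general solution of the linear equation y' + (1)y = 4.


P(x) = 1, Q(x) = 4; integrating factor μ = e^(x).
(μ y)' = 4e^(x) ⇒ μ y = 4e^(x) + C.
Divide by μ: y = 4 + Ce^(-x).


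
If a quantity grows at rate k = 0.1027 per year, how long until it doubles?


Exponential growth: P(t) = P₀ e^(0.1027t). Set P(t)/P₀ = 2: e^(0.1027t) = 2.
Solve: t = ln(2)/0.1027 ≈ 6.75 years.


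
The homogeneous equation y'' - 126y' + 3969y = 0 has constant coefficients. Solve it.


Characteristic equation: r² - 126r + 3969 = 0, i.e. (r - 63)² = 0.
Repeated root r = 63; include an x factor for the second linearly independent solution.
General solution: y = (C₁ + C₂x)e^(63x).


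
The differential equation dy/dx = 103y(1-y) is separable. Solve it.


Separate: dy/[y(1-y)] = 103 dx.
Partial fractions: 1/[y(1-y)] = 1/y + 1/(1-y).
Integrate: ln|y/(1-y)| = 103x + C₀.
Solve for y: y = 1/(1 + Ce^(-103x)).


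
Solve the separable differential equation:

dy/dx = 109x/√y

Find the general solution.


Separate: √y dy = 109x dx.
Integrate: (2/3)y^(3/2) = (109/2)x² + C.


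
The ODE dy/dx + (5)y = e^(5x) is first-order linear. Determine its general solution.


P(x) = 5 ⇒ μ = e^(5x).
(μ y)' = e^(10x) ⇒ μ y = e^(10x)/10 + C.
Divide by μ: y = (1/10)e^(5x) + Ce^(-5x).


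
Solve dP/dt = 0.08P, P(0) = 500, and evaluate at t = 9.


The ODE dP/dt = 0.08P has solution P(t) = P(0)e^(0.08t).
Substitute P(0) = 500 and t = 9: P(9) = 500 e^(0.72) ≈ 1027.


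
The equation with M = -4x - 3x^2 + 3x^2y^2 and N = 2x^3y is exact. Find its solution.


Check exactness: ∂M/∂y = 6x^2y and ∂N/∂x = 6x^2y; equal, so the equation is exact.
Integrate M with respect to x (treating y as constant): ∫M dx = -2x^2 - x^3 + x^3y^2 + h(y).
Differentiate w.r.t. y and set equal to N: all terms match, so h'(y) = 0 and h is a constant absorbed into C.
General solution: -2x^2 - x^3 + x^3y^2 = C.


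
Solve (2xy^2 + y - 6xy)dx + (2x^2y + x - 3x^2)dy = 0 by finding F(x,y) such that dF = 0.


Check exactness: ∂M/∂y = 4xy + 1 - 6x and ∂N/∂x = 4xy + 1 - 6x; equal, so the equation is exact.
Integrate M with respect to x (treating y as constant): ∫M dx = x^2y^2 + xy - 3x^2y + h(y).
Differentiate w.r.t. y and set equal to N: all terms match, so h'(y) = 0 and h is a constant absorbed into C.
General solution: x^2y^2 + xy - 3x^2y = C.


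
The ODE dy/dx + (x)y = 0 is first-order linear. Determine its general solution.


P(x) = x ⇒ μ = e^((1/2)x²).
Q(x) = 0 so μ y is constant: y = Ce^(-(1/2)x²).


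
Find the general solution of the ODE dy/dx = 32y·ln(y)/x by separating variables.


Separate: dy/[y ln(y)] = 32 dx/x.
Substitute u = ln(y): du/u = 32 dx/x.
Integrate: ln|ln(y)| = 32ln|x| + C₀, hence ln(y) = C·x^32.


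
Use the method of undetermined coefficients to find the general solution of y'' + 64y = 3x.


Homogeneous: r² + 64 = 0 ⇒ r = ±8i, y_h = C₁cos(8x) + C₂sin(8x).
Polynomial forcing; try y_p = Ax + B. Then y_p'' + 64 y_p = 64(Ax + B) = 3x, so B = 0 and A = 3/64.
General solution: y = C₁cos(8x) + C₂sin(8x) + (3/64)x.


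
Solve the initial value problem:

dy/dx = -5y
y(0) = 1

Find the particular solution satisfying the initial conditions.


General solution of y' = -5y is y = Ce^(-5x).
Apply y(0) = 1: C = 1.
Particular solution: y = e^(-5x).


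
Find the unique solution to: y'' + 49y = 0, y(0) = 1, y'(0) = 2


Characteristic roots of r² + 49 = 0 are ±7i, so y = C₁cos(7x) + C₂sin(7x).
Apply y(0) = 1: C₁ = 1. Differentiate and apply y'(0) = 2: 7·C₂ = 2, so C₂ = 2/7.
Particular solution: y = cos(7x) + (2/7)sin(7x).


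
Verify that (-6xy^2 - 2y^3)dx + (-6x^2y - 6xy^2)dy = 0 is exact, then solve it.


Check exactness: ∂M/∂y = -12xy - 6y^2 and ∂N/∂x = -12xy - 6y^2; equal, so the equation is exact.
Integrate M with respect to x (treating y as constant): ∫M dx = -3x^2y^2 - 2xy^3 + h(y).
Differentiate w.r.t. y and set equal to N: all terms match, so h'(y) = 0 and h is a constant absorbed into C.
General solution: -3x^2y^2 - 2xy^3 = C.


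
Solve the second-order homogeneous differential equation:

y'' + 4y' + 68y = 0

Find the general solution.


Characteristic equation: r² + 4r + 68 = 0.
Discriminant is negative; roots r = -2 ± 8i (complex conjugate pair).
General solution uses e^(α x)(C₁ cos(β x) + C₂ sin(β x)): y = e^(-2x)(C₁cos(8x) + C₂sin(8x)).


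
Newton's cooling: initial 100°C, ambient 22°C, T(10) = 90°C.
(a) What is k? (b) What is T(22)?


Newton's law: T(t) = T_a + (T₀ - T_a)e^(-kt).
(a) Use T(10) = 90: (90 - 22)/(100 - 22) = e^(-k·10), so k = -ln(0.872)/10 ≈ 0.0137.
(b) Apply k to t = 22: T(22) = 22 + (78)e^(-0.302) ≈ 79.7°C.


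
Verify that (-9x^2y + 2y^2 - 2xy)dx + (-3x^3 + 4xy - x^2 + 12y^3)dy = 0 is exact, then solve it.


Check exactness: ∂M/∂y = -9x^2 + 4y - 2x and ∂N/∂x = -9x^2 + 4y - 2x; equal, so the equation is exact.
Integrate M with respect to x (treating y as constant): ∫M dx = -3x^3y + 2xy^2 - x^2y + h(y).
Differentiate w.r.t. y and set equal to N: the x-dependent terms already match, leaving h'(y) = 12y^3. Integrate: h(y) = 3y^4.
So F(x,y) = -3x^3y + 2xy^2 - x^2y + 3y^4.
General solution: -3x^3y + 2xy^2 - x^2y + 3y^4 = C.


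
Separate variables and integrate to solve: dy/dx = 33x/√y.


Separate: √y dy = 33x dx.
Integrate: (2/3)y^(3/2) = (33/2)x² + C.


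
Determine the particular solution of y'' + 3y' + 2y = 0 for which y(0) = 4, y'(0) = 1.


Characteristic roots of r² + 3r + 2 = 0 are -1, -2.
General solution y = c₁ e^(-x) + c₂ e^(-2x).
Apply y(0) = 4: c₁ + c₂ = 4. Apply y'(0) = 1: -1 c₁ - 2 c₂ = 1.
Solve: c₁ = 9, c₂ = -5.
Particular solution: y = 9e^(-x) - 5e^(-2x).


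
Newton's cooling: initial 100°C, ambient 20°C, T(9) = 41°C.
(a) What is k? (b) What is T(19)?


Newton's law: T(t) = T_a + (T₀ - T_a)e^(-kt).
(a) Use T(9) = 41: (41 - 20)/(100 - 20) = e^(-k·9), so k = -ln(0.263)/9 ≈ 0.1486.
(b) Apply k to t = 19: T(19) = 20 + (80)e^(-2.824) ≈ 24.8°C.


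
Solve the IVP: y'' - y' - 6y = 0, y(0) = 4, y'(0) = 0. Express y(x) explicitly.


Characteristic roots of r² - r - 6 = 0 are 3, -2.
General solution y = c₁ e^(3x) + c₂ e^(-2x).
Apply y(0) = 4: c₁ + c₂ = 4. Apply y'(0) = 0: 3 c₁ - 2 c₂ = 0.
Solve: c₁ = 8/5, c₂ = 12/5.
Particular solution: y = (8/5)e^(3x) + (12/5)e^(-2x).


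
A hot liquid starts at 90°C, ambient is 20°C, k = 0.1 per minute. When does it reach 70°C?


From T(t) = T_a + (T₀ - T_a)e^(-kt), set T(t) = 70:
(70 - 20) / (90 - 20) = e^(-0.1t), so t = -ln(0.714)/0.1 ≈ 3.4 minutes.


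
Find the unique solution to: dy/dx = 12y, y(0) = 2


General solution of y' = 12y is y = Ce^(12x).
Apply y(0) = 2: C = 2.
Particular solution: y = 2e^(12x).


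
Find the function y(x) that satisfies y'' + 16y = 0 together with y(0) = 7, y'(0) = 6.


Characteristic roots of r² + 16 = 0 are ±4i, so y = C₁cos(4x) + C₂sin(4x).
Apply y(0) = 7: C₁ = 7. Differentiate and apply y'(0) = 6: 4·C₂ = 6, so C₂ = 3/2.
Particular solution: y = 7cos(4x) + (3/2)sin(4x).


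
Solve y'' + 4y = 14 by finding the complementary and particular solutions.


Homogeneous part: r² + 4 = 0 ⇒ r = ±2i, so y_h = C₁cos(2x) + C₂sin(2x).
Try constant y_p = A; plug in: 4A = 14 ⇒ A = 7/2.
General solution: y = C₁cos(2x) + C₂sin(2x) + 7/2.


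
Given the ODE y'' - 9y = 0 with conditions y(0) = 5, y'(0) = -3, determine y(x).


Characteristic roots of r² - 9 = 0 are -3, 3.
General solution y = c₁ e^(-3x) + c₂ e^(3x).
Apply y(0) = 5: c₁ + c₂ = 5. Apply y'(0) = -3: -3 c₁ + 3 c₂ = -3.
Solve: c₁ = 3, c₂ = 2.
Particular solution: y = 3e^(-3x) + 2e^(3x).


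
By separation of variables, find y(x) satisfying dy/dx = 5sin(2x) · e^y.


Separate: e^(-y) dy = 5sin(2x) dx.
Integrate: -e^(-y) = -(5/2)cos(2x) + C₀.
Rearrange: e^(-y) = (5/2)cos(2x) + C.


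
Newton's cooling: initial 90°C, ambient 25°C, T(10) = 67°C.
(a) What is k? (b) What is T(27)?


Newton's law: T(t) = T_a + (T₀ - T_a)e^(-kt).
(a) Use T(10) = 67: (67 - 25)/(90 - 25) = e^(-k·10), so k = -ln(0.646)/10 ≈ 0.0437.
(b) Apply k to t = 27: T(27) = 25 + (65)e^(-1.179) ≈ 45.0°C.


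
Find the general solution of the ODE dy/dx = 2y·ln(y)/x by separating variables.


Separate: dy/[y ln(y)] = 2 dx/x.
Substitute u = ln(y): du/u = 2 dx/x.
Integrate: ln|ln(y)| = 2ln|x| + C₀, hence ln(y) = C·x^2.


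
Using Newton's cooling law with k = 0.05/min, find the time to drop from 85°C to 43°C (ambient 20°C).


From T(t) = T_a + (T₀ - T_a)e^(-kt), set T(t) = 43:
(43 - 20) / (85 - 20) = e^(-0.05t), so t = -ln(0.354)/0.05 ≈ 20.8 minutes.


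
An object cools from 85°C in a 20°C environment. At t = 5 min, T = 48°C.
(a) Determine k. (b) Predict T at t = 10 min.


Newton's law: T(t) = T_a + (T₀ - T_a)e^(-kt).
(a) Use T(5) = 48: (48 - 20)/(85 - 20) = e^(-k·5), so k = -ln(0.431)/5 ≈ 0.1684.
(b) Apply k to t = 10: T(10) = 20 + (65)e^(-1.684) ≈ 32.1°C.


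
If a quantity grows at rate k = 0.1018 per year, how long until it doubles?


Exponential growth: P(t) = P₀ e^(0.1018t). Set P(t)/P₀ = 2: e^(0.1018t) = 2.
Solve: t = ln(2)/0.1018 ≈ 6.81 years.
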